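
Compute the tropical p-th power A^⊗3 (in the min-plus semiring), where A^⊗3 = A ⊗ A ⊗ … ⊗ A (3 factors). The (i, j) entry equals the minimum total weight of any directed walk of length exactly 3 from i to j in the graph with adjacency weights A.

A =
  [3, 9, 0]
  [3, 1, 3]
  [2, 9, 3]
A^⊗3 =
  [5, 10, 2]
  [5, 3, 4]
  [4, 11, 5]

Each entry (A^⊗3)_ij equals the minimum over all length-3 walks i = v_0 → v_1 → … → v_3 = j of Σ_t A[v_t][v_{t+1}]. For example, for (i, j) = (0, 2) we minimise over 9 possible intermediate vertex sequences; the minimum is 2, attained along the walk 0 → 2 → 0 → 2.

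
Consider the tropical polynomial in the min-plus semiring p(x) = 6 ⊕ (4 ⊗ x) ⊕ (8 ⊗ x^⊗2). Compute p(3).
p(3) = 6

A tropical monomial a ⊗ x^⊗i evaluates to a + i · x. Evaluating each term at x = 3:
  Term 0 contributes 6 + 0 · 3 = 6
  Term 1 contributes 4 + 1 · 3 = 7
  Term 2 contributes 8 + 2 · 3 = 14
p(3) = ⊕ of these = min[6, 7, 14] = 6.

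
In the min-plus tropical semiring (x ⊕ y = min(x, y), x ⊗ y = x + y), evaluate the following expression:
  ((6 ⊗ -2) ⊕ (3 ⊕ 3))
((6 ⊗ -2) ⊕ (3 ⊕ 3)) = 3

Expand innermost to outermost. Recall ⊕ takes the minimum of its arguments and ⊗ takes their sum. Working out the expression ((6 ⊗ -2) ⊕ (3 ⊕ 3)) gives 3.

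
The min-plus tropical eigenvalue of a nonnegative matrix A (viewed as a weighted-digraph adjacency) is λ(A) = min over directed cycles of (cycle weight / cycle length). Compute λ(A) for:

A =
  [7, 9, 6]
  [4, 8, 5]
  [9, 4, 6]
λ(A) = 9/2

Enumerate directed cycles and compute their means (weight / length). Sample:
  cycle 0 → 0: weight = 7, length = 1, mean = 7/1 ≈ 7.000
  cycle 1 → 1: weight = 8, length = 1, mean = 8/1 ≈ 8.000
  cycle 2 → 2: weight = 6, length = 1, mean = 6/1 ≈ 6.000
  cycle 0 → 1 → 0: weight = 13, length = 2, mean = 13/2 ≈ 6.500
  cycle 0 → 2 → 0: weight = 15, length = 2, mean = 15/2 ≈ 7.500
  cycle 1 → 0 → 1: weight = 13, length = 2, mean = 13/2 ≈ 6.500
Minimum mean = 4.500, attained e.g. along the cycle 1 → 2 → 1 with weight 9 and length 2. So λ(A) = 9/2 = 9/2.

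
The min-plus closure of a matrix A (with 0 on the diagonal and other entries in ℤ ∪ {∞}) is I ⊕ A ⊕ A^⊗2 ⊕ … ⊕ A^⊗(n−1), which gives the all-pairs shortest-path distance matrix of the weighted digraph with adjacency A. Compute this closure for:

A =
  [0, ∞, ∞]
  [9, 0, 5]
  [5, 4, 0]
Closure =
  [0, ∞, ∞]
  [9, 0, 5]
  [5, 4, 0]

This is the Floyd-Warshall all-pairs shortest-path computation. For each intermediate vertex k = 0, 1, …, 2, update dist[i][j] ← min(dist[i][j], dist[i][k] + dist[k][j]). The final matrix gives, for each (i, j), the minimum total weight of any directed path from i to j (possibly empty when i = j).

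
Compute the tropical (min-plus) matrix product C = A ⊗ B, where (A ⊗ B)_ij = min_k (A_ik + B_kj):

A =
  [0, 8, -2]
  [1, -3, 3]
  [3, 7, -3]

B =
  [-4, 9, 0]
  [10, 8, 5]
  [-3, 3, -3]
A ⊗ B =
  [-5, 1, -5]
  [-3, 5, 0]
  [-6, 0, -6]

Apply the min-plus product entry-by-entry:
  C[0][0] = min over k of (A[0][0] + B[0][0] = 0 + -4 = -4, A[0][1] + B[1][0] = 8 + 10 = 18, A[0][2] + B[2][0] = -2 + -3 = -5) = -5 (attained at k = 2)
  C[0][1] = min over k of (A[0][0] + B[0][1] = 0 + 9 = 9, A[0][1] + B[1][1] = 8 + 8 = 16, A[0][2] + B[2][1] = -2 + 3 = 1) = 1 (attained at k = 2)
  C[0][2] = min over k of (A[0][0] + B[0][2] = 0 + 0 = 0, A[0][1] + B[1][2] = 8 + 5 = 13, A[0][2] + B[2][2] = -2 + -3 = -5) = -5 (attained at k = 2)
  C[1][0] = min over k of (A[1][0] + B[0][0] = 1 + -4 = -3, A[1][1] + B[1][0] = -3 + 10 = 7, A[1][2] + B[2][0] = 3 + -3 = 0) = -3 (attained at k = 0)
  C[1][1] = min over k of (A[1][0] + B[0][1] = 1 + 9 = 10, A[1][1] + B[1][1] = -3 + 8 = 5, A[1][2] + B[2][1] = 3 + 3 = 6) = 5 (attained at k = 1)
  C[1][2] = min over k of (A[1][0] + B[0][2] = 1 + 0 = 1, A[1][1] + B[1][2] = -3 + 5 = 2, A[1][2] + B[2][2] = 3 + -3 = 0) = 0 (attained at k = 2)
  C[2][0] = min over k of (A[2][0] + B[0][0] = 3 + -4 = -1, A[2][1] + B[1][0] = 7 + 10 = 17, A[2][2] + B[2][0] = -3 + -3 = -6) = -6 (attained at k = 2)
  C[2][1] = min over k of (A[2][0] + B[0][1] = 3 + 9 = 12, A[2][1] + B[1][1] = 7 + 8 = 15, A[2][2] + B[2][1] = -3 + 3 = 0) = 0 (attained at k = 2)
  C[2][2] = min over k of (A[2][0] + B[0][2] = 3 + 0 = 3, A[2][1] + B[1][2] = 7 + 5 = 12, A[2][2] + B[2][2] = -3 + -3 = -6) = -6 (attained at k = 2)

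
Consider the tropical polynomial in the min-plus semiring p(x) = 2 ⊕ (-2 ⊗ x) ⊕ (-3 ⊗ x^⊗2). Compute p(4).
p(4) = 2

A tropical monomial a ⊗ x^⊗i evaluates to a + i · x. Evaluating each term at x = 4:
  Term 0 contributes 2 + 0 · 4 = 2
  Term 1 contributes -2 + 1 · 4 = 2
  Term 2 contributes -3 + 2 · 4 = 5
p(4) = ⊕ of these = min[2, 2, 5] = 2.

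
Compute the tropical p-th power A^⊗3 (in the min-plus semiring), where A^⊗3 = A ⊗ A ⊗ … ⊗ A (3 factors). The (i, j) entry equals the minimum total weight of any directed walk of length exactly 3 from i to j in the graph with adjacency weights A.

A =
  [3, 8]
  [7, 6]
A^⊗3 =
  [9, 14]
  [13, 18]

Each entry (A^⊗3)_ij equals the minimum over all length-3 walks i = v_0 → v_1 → … → v_3 = j of Σ_t A[v_t][v_{t+1}]. For example, for (i, j) = (0, 1) we minimise over 4 possible intermediate vertex sequences; the minimum is 14, attained along the walk 0 → 0 → 0 → 1.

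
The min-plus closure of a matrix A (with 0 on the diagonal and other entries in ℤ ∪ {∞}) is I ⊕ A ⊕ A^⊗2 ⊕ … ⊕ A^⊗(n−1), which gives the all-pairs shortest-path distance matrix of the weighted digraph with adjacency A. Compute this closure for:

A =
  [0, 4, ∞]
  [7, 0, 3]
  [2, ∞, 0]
Closure =
  [0, 4, 7]
  [5, 0, 3]
  [2, 6, 0]

This is the Floyd-Warshall all-pairs shortest-path computation. For each intermediate vertex k = 0, 1, …, 2, update dist[i][j] ← min(dist[i][j], dist[i][k] + dist[k][j]). The final matrix gives, for each (i, j), the minimum total weight of any directed path from i to j (possibly empty when i = j).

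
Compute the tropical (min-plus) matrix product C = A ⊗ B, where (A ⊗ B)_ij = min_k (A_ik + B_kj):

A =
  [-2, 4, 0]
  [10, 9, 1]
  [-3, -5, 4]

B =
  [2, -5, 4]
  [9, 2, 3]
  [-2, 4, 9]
A ⊗ B =
  [-2, -7, 2]
  [-1, 5, 10]
  [-1, -8, -2]

Apply the min-plus product entry-by-entry:
  C[0][0] = min over k of (A[0][0] + B[0][0] = -2 + 2 = 0, A[0][1] + B[1][0] = 4 + 9 = 13, A[0][2] + B[2][0] = 0 + -2 = -2) = -2 (attained at k = 2)
  C[0][1] = min over k of (A[0][0] + B[0][1] = -2 + -5 = -7, A[0][1] + B[1][1] = 4 + 2 = 6, A[0][2] + B[2][1] = 0 + 4 = 4) = -7 (attained at k = 0)
  C[0][2] = min over k of (A[0][0] + B[0][2] = -2 + 4 = 2, A[0][1] + B[1][2] = 4 + 3 = 7, A[0][2] + B[2][2] = 0 + 9 = 9) = 2 (attained at k = 0)
  C[1][0] = min over k of (A[1][0] + B[0][0] = 10 + 2 = 12, A[1][1] + B[1][0] = 9 + 9 = 18, A[1][2] + B[2][0] = 1 + -2 = -1) = -1 (attained at k = 2)
  C[1][1] = min over k of (A[1][0] + B[0][1] = 10 + -5 = 5, A[1][1] + B[1][1] = 9 + 2 = 11, A[1][2] + B[2][1] = 1 + 4 = 5) = 5 (attained at k = 0)
  C[1][2] = min over k of (A[1][0] + B[0][2] = 10 + 4 = 14, A[1][1] + B[1][2] = 9 + 3 = 12, A[1][2] + B[2][2] = 1 + 9 = 10) = 10 (attained at k = 2)
  C[2][0] = min over k of (A[2][0] + B[0][0] = -3 + 2 = -1, A[2][1] + B[1][0] = -5 + 9 = 4, A[2][2] + B[2][0] = 4 + -2 = 2) = -1 (attained at k = 0)
  C[2][1] = min over k of (A[2][0] + B[0][1] = -3 + -5 = -8, A[2][1] + B[1][1] = -5 + 2 = -3, A[2][2] + B[2][1] = 4 + 4 = 8) = -8 (attained at k = 0)
  C[2][2] = min over k of (A[2][0] + B[0][2] = -3 + 4 = 1, A[2][1] + B[1][2] = -5 + 3 = -2, A[2][2] + B[2][2] = 4 + 9 = 13) = -2 (attained at k = 1)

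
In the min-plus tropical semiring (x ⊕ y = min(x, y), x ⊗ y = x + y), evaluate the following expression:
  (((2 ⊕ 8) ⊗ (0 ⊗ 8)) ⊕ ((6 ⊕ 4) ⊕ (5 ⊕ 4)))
(((2 ⊕ 8) ⊗ (0 ⊗ 8)) ⊕ ((6 ⊕ 4) ⊕ (5 ⊕ 4))) = 4

Expand innermost to outermost. Recall ⊕ takes the minimum of its arguments and ⊗ takes their sum. Working out the expression (((2 ⊕ 8) ⊗ (0 ⊗ 8)) ⊕ ((6 ⊕ 4) ⊕ (5 ⊕ 4))) gives 4.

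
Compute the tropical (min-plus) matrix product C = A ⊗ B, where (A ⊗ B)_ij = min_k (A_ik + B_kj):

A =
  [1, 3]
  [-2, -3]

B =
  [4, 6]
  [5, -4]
A ⊗ B =
  [5, -1]
  [2, -7]

Apply the min-plus product entry-by-entry:
  C[0][0] = min over k of (A[0][0] + B[0][0] = 1 + 4 = 5, A[0][1] + B[1][0] = 3 + 5 = 8) = 5 (attained at k = 0)
  C[0][1] = min over k of (A[0][0] + B[0][1] = 1 + 6 = 7, A[0][1] + B[1][1] = 3 + -4 = -1) = -1 (attained at k = 1)
  C[1][0] = min over k of (A[1][0] + B[0][0] = -2 + 4 = 2, A[1][1] + B[1][0] = -3 + 5 = 2) = 2 (attained at k = 0)
  C[1][1] = min over k of (A[1][0] + B[0][1] = -2 + 6 = 4, A[1][1] + B[1][1] = -3 + -4 = -7) = -7 (attained at k = 1)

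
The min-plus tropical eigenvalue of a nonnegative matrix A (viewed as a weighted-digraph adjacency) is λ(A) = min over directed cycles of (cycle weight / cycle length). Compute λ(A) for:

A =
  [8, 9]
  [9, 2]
λ(A) = 2

Enumerate directed cycles and compute their means (weight / length). Sample:
  cycle 0 → 0: weight = 8, length = 1, mean = 8/1 ≈ 8.000
  cycle 1 → 1: weight = 2, length = 1, mean = 2/1 ≈ 2.000
  cycle 0 → 1 → 0: weight = 18, length = 2, mean = 18/2 ≈ 9.000
  cycle 1 → 0 → 1: weight = 18, length = 2, mean = 18/2 ≈ 9.000
Minimum mean = 2.000, attained e.g. along the cycle 1 → 1 with weight 2 and length 1. So λ(A) = 2/1 = 2.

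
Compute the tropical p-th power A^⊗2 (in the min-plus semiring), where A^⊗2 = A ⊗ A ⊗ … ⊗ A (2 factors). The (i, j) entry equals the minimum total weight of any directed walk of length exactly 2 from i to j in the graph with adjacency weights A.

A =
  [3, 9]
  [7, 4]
A^⊗2 =
  [6, 12]
  [10, 8]

Each entry (A^⊗2)_ij equals the minimum over all length-2 walks i = v_0 → v_1 → … → v_2 = j of Σ_t A[v_t][v_{t+1}]. For example, for (i, j) = (0, 1) we minimise over 2 possible intermediate vertex sequences; the minimum is 12, attained along the walk 0 → 0 → 1.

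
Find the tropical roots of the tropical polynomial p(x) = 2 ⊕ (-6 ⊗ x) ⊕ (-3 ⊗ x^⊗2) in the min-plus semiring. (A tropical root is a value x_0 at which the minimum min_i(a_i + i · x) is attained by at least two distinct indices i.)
Roots: {-3, 8}

Each tropical root is a break point of the lower envelope of the lines y = a_i + i · x (there are 3 lines, with slopes 0, 1, ..., 2). Only the lines that attain the minimum somewhere contribute to roots; other lines are dominated. Here the surviving (envelope) indices are i = 2, i = 1, i = 0.
Intersections between consecutive envelope lines give the roots: for adjacent envelope indices i < j the intersection is x = (a_i − a_j) / (j − i). Reading off the sorted break points: {-3, 8}.
Verification: at each break x_0, at least two indices attain the minimum of min_i(a_i + i · x_0).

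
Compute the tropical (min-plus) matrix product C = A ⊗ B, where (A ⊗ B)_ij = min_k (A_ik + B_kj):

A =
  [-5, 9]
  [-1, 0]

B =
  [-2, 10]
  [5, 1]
A ⊗ B =
  [-7, 5]
  [-3, 1]

Apply the min-plus product entry-by-entry:
  C[0][0] = min over k of (A[0][0] + B[0][0] = -5 + -2 = -7, A[0][1] + B[1][0] = 9 + 5 = 14) = -7 (attained at k = 0)
  C[0][1] = min over k of (A[0][0] + B[0][1] = -5 + 10 = 5, A[0][1] + B[1][1] = 9 + 1 = 10) = 5 (attained at k = 0)
  C[1][0] = min over k of (A[1][0] + B[0][0] = -1 + -2 = -3, A[1][1] + B[1][0] = 0 + 5 = 5) = -3 (attained at k = 0)
  C[1][1] = min over k of (A[1][0] + B[0][1] = -1 + 10 = 9, A[1][1] + B[1][1] = 0 + 1 = 1) = 1 (attained at k = 1)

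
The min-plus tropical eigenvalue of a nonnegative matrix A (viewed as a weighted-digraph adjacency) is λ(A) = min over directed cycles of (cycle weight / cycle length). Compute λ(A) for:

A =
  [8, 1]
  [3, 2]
λ(A) = 2

Enumerate directed cycles and compute their means (weight / length). Sample:
  cycle 0 → 0: weight = 8, length = 1, mean = 8/1 ≈ 8.000
  cycle 1 → 1: weight = 2, length = 1, mean = 2/1 ≈ 2.000
  cycle 0 → 1 → 0: weight = 4, length = 2, mean = 4/2 ≈ 2.000
  cycle 1 → 0 → 1: weight = 4, length = 2, mean = 4/2 ≈ 2.000
Minimum mean = 2.000, attained e.g. along the cycle 1 → 1 with weight 2 and length 1. So λ(A) = 2/1 = 2.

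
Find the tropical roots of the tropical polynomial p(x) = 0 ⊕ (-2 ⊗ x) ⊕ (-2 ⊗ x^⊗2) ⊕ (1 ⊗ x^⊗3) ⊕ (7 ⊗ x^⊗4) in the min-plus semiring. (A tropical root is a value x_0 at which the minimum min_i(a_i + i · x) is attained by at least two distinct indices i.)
Roots: {-6, -3, 0, 2}

Each tropical root is a break point of the lower envelope of the lines y = a_i + i · x (there are 5 lines, with slopes 0, 1, ..., 4). Only the lines that attain the minimum somewhere contribute to roots; other lines are dominated. Here the surviving (envelope) indices are i = 4, i = 3, i = 2, i = 1, i = 0.
Intersections between consecutive envelope lines give the roots: for adjacent envelope indices i < j the intersection is x = (a_i − a_j) / (j − i). Reading off the sorted break points: {-6, -3, 0, 2}.
Verification: at each break x_0, at least two indices attain the minimum of min_i(a_i + i · x_0).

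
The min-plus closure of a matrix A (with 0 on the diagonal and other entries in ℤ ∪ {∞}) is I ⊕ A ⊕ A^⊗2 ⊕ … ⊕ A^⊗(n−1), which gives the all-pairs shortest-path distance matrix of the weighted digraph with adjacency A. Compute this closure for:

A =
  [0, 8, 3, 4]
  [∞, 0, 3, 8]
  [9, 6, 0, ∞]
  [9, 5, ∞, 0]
Closure =
  [0, 8, 3, 4]
  [12, 0, 3, 8]
  [9, 6, 0, 13]
  [9, 5, 8, 0]

This is the Floyd-Warshall all-pairs shortest-path computation. For each intermediate vertex k = 0, 1, …, 3, update dist[i][j] ← min(dist[i][j], dist[i][k] + dist[k][j]). The final matrix gives, for each (i, j), the minimum total weight of any directed path from i to j (possibly empty when i = j).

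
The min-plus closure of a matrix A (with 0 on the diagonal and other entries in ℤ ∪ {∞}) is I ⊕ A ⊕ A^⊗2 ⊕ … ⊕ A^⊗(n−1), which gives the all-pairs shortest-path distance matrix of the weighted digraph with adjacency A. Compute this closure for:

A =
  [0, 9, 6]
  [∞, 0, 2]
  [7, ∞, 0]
Closure =
  [0, 9, 6]
  [9, 0, 2]
  [7, 16, 0]

This is the Floyd-Warshall all-pairs shortest-path computation. For each intermediate vertex k = 0, 1, …, 2, update dist[i][j] ← min(dist[i][j], dist[i][k] + dist[k][j]). The final matrix gives, for each (i, j), the minimum total weight of any directed path from i to j (possibly empty when i = j).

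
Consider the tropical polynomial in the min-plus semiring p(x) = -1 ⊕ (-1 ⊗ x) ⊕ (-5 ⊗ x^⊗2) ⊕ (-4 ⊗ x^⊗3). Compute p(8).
p(8) = -1

A tropical monomial a ⊗ x^⊗i evaluates to a + i · x. Evaluating each term at x = 8:
  Term 0 contributes -1 + 0 · 8 = -1
  Term 1 contributes -1 + 1 · 8 = 7
  Term 2 contributes -5 + 2 · 8 = 11
  Term 3 contributes -4 + 3 · 8 = 20
p(8) = ⊕ of these = min[-1, 7, 11, 20] = -1.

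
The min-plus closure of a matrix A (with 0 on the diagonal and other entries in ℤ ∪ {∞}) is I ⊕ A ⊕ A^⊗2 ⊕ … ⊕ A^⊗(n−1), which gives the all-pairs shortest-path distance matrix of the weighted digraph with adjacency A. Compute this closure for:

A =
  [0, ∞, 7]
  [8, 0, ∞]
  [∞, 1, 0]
Closure =
  [0, 8, 7]
  [8, 0, 15]
  [9, 1, 0]

This is the Floyd-Warshall all-pairs shortest-path computation. For each intermediate vertex k = 0, 1, …, 2, update dist[i][j] ← min(dist[i][j], dist[i][k] + dist[k][j]). The final matrix gives, for each (i, j), the minimum total weight of any directed path from i to j (possibly empty when i = j).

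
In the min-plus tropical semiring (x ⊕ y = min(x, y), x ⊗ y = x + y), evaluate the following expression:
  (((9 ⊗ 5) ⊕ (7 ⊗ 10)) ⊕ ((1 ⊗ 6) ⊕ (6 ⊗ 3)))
(((9 ⊗ 5) ⊕ (7 ⊗ 10)) ⊕ ((1 ⊗ 6) ⊕ (6 ⊗ 3))) = 7

Expand innermost to outermost. Recall ⊕ takes the minimum of its arguments and ⊗ takes their sum. Working out the expression (((9 ⊗ 5) ⊕ (7 ⊗ 10)) ⊕ ((1 ⊗ 6) ⊕ (6 ⊗ 3))) gives 7.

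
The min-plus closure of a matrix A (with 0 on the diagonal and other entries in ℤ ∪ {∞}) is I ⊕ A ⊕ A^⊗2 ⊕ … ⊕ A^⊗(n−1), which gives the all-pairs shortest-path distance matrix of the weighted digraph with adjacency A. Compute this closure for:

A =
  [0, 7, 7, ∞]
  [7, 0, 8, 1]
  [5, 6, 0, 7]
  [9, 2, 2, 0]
Closure =
  [0, 7, 7, 8]
  [7, 0, 3, 1]
  [5, 6, 0, 7]
  [7, 2, 2, 0]

This is the Floyd-Warshall all-pairs shortest-path computation. For each intermediate vertex k = 0, 1, …, 3, update dist[i][j] ← min(dist[i][j], dist[i][k] + dist[k][j]). The final matrix gives, for each (i, j), the minimum total weight of any directed path from i to j (possibly empty when i = j).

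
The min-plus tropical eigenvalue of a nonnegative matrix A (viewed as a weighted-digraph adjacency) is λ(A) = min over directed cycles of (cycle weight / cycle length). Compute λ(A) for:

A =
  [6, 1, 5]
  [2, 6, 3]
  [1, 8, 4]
λ(A) = 3/2

Enumerate directed cycles and compute their means (weight / length). Sample:
  cycle 0 → 0: weight = 6, length = 1, mean = 6/1 ≈ 6.000
  cycle 1 → 1: weight = 6, length = 1, mean = 6/1 ≈ 6.000
  cycle 2 → 2: weight = 4, length = 1, mean = 4/1 ≈ 4.000
  cycle 0 → 1 → 0: weight = 3, length = 2, mean = 3/2 ≈ 1.500
  cycle 0 → 2 → 0: weight = 6, length = 2, mean = 6/2 ≈ 3.000
  cycle 1 → 0 → 1: weight = 3, length = 2, mean = 3/2 ≈ 1.500
Minimum mean = 1.500, attained e.g. along the cycle 0 → 1 → 0 with weight 3 and length 2. So λ(A) = 3/2 = 3/2.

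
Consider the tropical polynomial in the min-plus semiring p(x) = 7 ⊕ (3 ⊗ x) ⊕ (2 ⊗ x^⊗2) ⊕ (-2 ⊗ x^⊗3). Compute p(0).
p(0) = -2

A tropical monomial a ⊗ x^⊗i evaluates to a + i · x. Evaluating each term at x = 0:
  Term 0 contributes 7 + 0 · 0 = 7
  Term 1 contributes 3 + 1 · 0 = 3
  Term 2 contributes 2 + 2 · 0 = 2
  Term 3 contributes -2 + 3 · 0 = -2
p(0) = ⊕ of these = min[7, 3, 2, -2] = -2.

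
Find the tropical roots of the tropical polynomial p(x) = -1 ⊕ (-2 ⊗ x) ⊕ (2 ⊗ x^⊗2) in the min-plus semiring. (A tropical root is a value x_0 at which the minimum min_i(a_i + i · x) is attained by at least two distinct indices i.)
Roots: {-4, 1}

Each tropical root is a break point of the lower envelope of the lines y = a_i + i · x (there are 3 lines, with slopes 0, 1, ..., 2). Only the lines that attain the minimum somewhere contribute to roots; other lines are dominated. Here the surviving (envelope) indices are i = 2, i = 1, i = 0.
Intersections between consecutive envelope lines give the roots: for adjacent envelope indices i < j the intersection is x = (a_i − a_j) / (j − i). Reading off the sorted break points: {-4, 1}.
Verification: at each break x_0, at least two indices attain the minimum of min_i(a_i + i · x_0).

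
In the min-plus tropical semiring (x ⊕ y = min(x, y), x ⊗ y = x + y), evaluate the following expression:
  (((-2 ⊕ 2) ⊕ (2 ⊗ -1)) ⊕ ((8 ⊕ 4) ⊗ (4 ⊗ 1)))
(((-2 ⊕ 2) ⊕ (2 ⊗ -1)) ⊕ ((8 ⊕ 4) ⊗ (4 ⊗ 1))) = -2

Expand innermost to outermost. Recall ⊕ takes the minimum of its arguments and ⊗ takes their sum. Working out the expression (((-2 ⊕ 2) ⊕ (2 ⊗ -1)) ⊕ ((8 ⊕ 4) ⊗ (4 ⊗ 1))) gives -2.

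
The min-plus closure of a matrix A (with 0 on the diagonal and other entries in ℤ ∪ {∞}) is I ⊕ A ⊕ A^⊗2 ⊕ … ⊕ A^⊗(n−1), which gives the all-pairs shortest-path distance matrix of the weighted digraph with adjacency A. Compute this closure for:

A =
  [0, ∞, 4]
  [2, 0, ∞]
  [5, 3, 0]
Closure =
  [0, 7, 4]
  [2, 0, 6]
  [5, 3, 0]

This is the Floyd-Warshall all-pairs shortest-path computation. For each intermediate vertex k = 0, 1, …, 2, update dist[i][j] ← min(dist[i][j], dist[i][k] + dist[k][j]). The final matrix gives, for each (i, j), the minimum total weight of any directed path from i to j (possibly empty when i = j).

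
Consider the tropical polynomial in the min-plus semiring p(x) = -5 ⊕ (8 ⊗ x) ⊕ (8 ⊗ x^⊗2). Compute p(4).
p(4) = -5

A tropical monomial a ⊗ x^⊗i evaluates to a + i · x. Evaluating each term at x = 4:
  Term 0 contributes -5 + 0 · 4 = -5
  Term 1 contributes 8 + 1 · 4 = 12
  Term 2 contributes 8 + 2 · 4 = 16
p(4) = ⊕ of these = min[-5, 12, 16] = -5.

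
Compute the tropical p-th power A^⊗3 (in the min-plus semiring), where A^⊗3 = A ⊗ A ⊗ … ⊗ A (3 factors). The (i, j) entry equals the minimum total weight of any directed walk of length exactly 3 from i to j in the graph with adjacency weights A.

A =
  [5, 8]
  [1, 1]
A^⊗3 =
  [10, 10]
  [3, 3]

Each entry (A^⊗3)_ij equals the minimum over all length-3 walks i = v_0 → v_1 → … → v_3 = j of Σ_t A[v_t][v_{t+1}]. For example, for (i, j) = (0, 1) we minimise over 4 possible intermediate vertex sequences; the minimum is 10, attained along the walk 0 → 1 → 1 → 1.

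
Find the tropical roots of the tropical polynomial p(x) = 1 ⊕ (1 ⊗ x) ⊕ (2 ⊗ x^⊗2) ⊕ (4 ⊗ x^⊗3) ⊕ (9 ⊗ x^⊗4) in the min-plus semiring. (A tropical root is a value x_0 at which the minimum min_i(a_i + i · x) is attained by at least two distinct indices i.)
Roots: {-5, -2, -1, 0}

Each tropical root is a break point of the lower envelope of the lines y = a_i + i · x (there are 5 lines, with slopes 0, 1, ..., 4). Only the lines that attain the minimum somewhere contribute to roots; other lines are dominated. Here the surviving (envelope) indices are i = 4, i = 3, i = 2, i = 1, i = 0.
Intersections between consecutive envelope lines give the roots: for adjacent envelope indices i < j the intersection is x = (a_i − a_j) / (j − i). Reading off the sorted break points: {-5, -2, -1, 0}.
Verification: at each break x_0, at least two indices attain the minimum of min_i(a_i + i · x_0).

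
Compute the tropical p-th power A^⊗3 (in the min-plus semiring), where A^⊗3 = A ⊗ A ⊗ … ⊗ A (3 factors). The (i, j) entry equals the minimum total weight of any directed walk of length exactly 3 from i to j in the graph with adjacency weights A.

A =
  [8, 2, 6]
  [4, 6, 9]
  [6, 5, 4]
A^⊗3 =
  [12, 8, 12]
  [10, 12, 14]
  [12, 11, 12]

Each entry (A^⊗3)_ij equals the minimum over all length-3 walks i = v_0 → v_1 → … → v_3 = j of Σ_t A[v_t][v_{t+1}]. For example, for (i, j) = (0, 2) we minimise over 9 possible intermediate vertex sequences; the minimum is 12, attained along the walk 0 → 1 → 0 → 2.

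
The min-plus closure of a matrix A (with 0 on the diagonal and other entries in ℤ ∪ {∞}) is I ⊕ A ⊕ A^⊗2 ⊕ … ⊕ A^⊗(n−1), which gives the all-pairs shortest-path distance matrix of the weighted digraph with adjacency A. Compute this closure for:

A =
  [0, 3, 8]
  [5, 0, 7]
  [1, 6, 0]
Closure =
  [0, 3, 8]
  [5, 0, 7]
  [1, 4, 0]

This is the Floyd-Warshall all-pairs shortest-path computation. For each intermediate vertex k = 0, 1, …, 2, update dist[i][j] ← min(dist[i][j], dist[i][k] + dist[k][j]). The final matrix gives, for each (i, j), the minimum total weight of any directed path from i to j (possibly empty when i = j).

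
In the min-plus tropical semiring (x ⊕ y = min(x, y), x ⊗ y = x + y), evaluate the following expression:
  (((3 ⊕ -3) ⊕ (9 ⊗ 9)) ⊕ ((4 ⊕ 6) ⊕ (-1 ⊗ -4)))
(((3 ⊕ -3) ⊕ (9 ⊗ 9)) ⊕ ((4 ⊕ 6) ⊕ (-1 ⊗ -4))) = -5

Expand innermost to outermost. Recall ⊕ takes the minimum of its arguments and ⊗ takes their sum. Working out the expression (((3 ⊕ -3) ⊕ (9 ⊗ 9)) ⊕ ((4 ⊕ 6) ⊕ (-1 ⊗ -4))) gives -5.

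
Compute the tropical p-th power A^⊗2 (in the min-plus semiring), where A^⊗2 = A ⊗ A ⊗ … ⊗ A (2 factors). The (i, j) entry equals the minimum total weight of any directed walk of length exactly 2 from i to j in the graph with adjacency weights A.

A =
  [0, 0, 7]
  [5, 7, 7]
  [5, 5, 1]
A^⊗2 =
  [0, 0, 7]
  [5, 5, 8]
  [5, 5, 2]

Each entry (A^⊗2)_ij equals the minimum over all length-2 walks i = v_0 → v_1 → … → v_2 = j of Σ_t A[v_t][v_{t+1}]. For example, for (i, j) = (0, 2) we minimise over 3 possible intermediate vertex sequences; the minimum is 7, attained along the walk 0 → 0 → 2.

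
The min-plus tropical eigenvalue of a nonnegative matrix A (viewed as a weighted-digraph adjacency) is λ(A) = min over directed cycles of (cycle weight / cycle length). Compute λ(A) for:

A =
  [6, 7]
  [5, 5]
λ(A) = 5

Enumerate directed cycles and compute their means (weight / length). Sample:
  cycle 0 → 0: weight = 6, length = 1, mean = 6/1 ≈ 6.000
  cycle 1 → 1: weight = 5, length = 1, mean = 5/1 ≈ 5.000
  cycle 0 → 1 → 0: weight = 12, length = 2, mean = 12/2 ≈ 6.000
  cycle 1 → 0 → 1: weight = 12, length = 2, mean = 12/2 ≈ 6.000
Minimum mean = 5.000, attained e.g. along the cycle 1 → 1 with weight 5 and length 1. So λ(A) = 5/1 = 5.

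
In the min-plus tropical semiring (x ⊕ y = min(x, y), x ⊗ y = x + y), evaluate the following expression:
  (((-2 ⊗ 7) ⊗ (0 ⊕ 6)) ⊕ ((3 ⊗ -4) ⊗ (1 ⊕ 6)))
(((-2 ⊗ 7) ⊗ (0 ⊕ 6)) ⊕ ((3 ⊗ -4) ⊗ (1 ⊕ 6))) = 0

Expand innermost to outermost. Recall ⊕ takes the minimum of its arguments and ⊗ takes their sum. Working out the expression (((-2 ⊗ 7) ⊗ (0 ⊕ 6)) ⊕ ((3 ⊗ -4) ⊗ (1 ⊕ 6))) gives 0.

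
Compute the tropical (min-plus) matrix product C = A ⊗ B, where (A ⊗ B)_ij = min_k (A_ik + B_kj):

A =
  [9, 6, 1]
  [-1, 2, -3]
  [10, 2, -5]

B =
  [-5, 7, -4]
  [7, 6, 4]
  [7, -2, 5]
A ⊗ B =
  [4, -1, 5]
  [-6, -5, -5]
  [2, -7, 0]

Apply the min-plus product entry-by-entry:
  C[0][0] = min over k of (A[0][0] + B[0][0] = 9 + -5 = 4, A[0][1] + B[1][0] = 6 + 7 = 13, A[0][2] + B[2][0] = 1 + 7 = 8) = 4 (attained at k = 0)
  C[0][1] = min over k of (A[0][0] + B[0][1] = 9 + 7 = 16, A[0][1] + B[1][1] = 6 + 6 = 12, A[0][2] + B[2][1] = 1 + -2 = -1) = -1 (attained at k = 2)
  C[0][2] = min over k of (A[0][0] + B[0][2] = 9 + -4 = 5, A[0][1] + B[1][2] = 6 + 4 = 10, A[0][2] + B[2][2] = 1 + 5 = 6) = 5 (attained at k = 0)
  C[1][0] = min over k of (A[1][0] + B[0][0] = -1 + -5 = -6, A[1][1] + B[1][0] = 2 + 7 = 9, A[1][2] + B[2][0] = -3 + 7 = 4) = -6 (attained at k = 0)
  C[1][1] = min over k of (A[1][0] + B[0][1] = -1 + 7 = 6, A[1][1] + B[1][1] = 2 + 6 = 8, A[1][2] + B[2][1] = -3 + -2 = -5) = -5 (attained at k = 2)
  C[1][2] = min over k of (A[1][0] + B[0][2] = -1 + -4 = -5, A[1][1] + B[1][2] = 2 + 4 = 6, A[1][2] + B[2][2] = -3 + 5 = 2) = -5 (attained at k = 0)
  C[2][0] = min over k of (A[2][0] + B[0][0] = 10 + -5 = 5, A[2][1] + B[1][0] = 2 + 7 = 9, A[2][2] + B[2][0] = -5 + 7 = 2) = 2 (attained at k = 2)
  C[2][1] = min over k of (A[2][0] + B[0][1] = 10 + 7 = 17, A[2][1] + B[1][1] = 2 + 6 = 8, A[2][2] + B[2][1] = -5 + -2 = -7) = -7 (attained at k = 2)
  C[2][2] = min over k of (A[2][0] + B[0][2] = 10 + -4 = 6, A[2][1] + B[1][2] = 2 + 4 = 6, A[2][2] + B[2][2] = -5 + 5 = 0) = 0 (attained at k = 2)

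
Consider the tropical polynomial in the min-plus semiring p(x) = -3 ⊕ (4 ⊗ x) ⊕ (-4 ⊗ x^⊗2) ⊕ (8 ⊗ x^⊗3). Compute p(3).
p(3) = -3

A tropical monomial a ⊗ x^⊗i evaluates to a + i · x. Evaluating each term at x = 3:
  Term 0 contributes -3 + 0 · 3 = -3
  Term 1 contributes 4 + 1 · 3 = 7
  Term 2 contributes -4 + 2 · 3 = 2
  Term 3 contributes 8 + 3 · 3 = 17
p(3) = ⊕ of these = min[-3, 7, 2, 17] = -3.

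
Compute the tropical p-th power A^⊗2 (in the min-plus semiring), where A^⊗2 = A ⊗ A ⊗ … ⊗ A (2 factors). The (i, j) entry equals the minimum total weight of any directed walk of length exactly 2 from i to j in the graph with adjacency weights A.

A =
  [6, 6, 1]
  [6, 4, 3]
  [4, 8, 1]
A^⊗2 =
  [5, 9, 2]
  [7, 8, 4]
  [5, 9, 2]

Each entry (A^⊗2)_ij equals the minimum over all length-2 walks i = v_0 → v_1 → … → v_2 = j of Σ_t A[v_t][v_{t+1}]. For example, for (i, j) = (0, 2) we minimise over 3 possible intermediate vertex sequences; the minimum is 2, attained along the walk 0 → 2 → 2.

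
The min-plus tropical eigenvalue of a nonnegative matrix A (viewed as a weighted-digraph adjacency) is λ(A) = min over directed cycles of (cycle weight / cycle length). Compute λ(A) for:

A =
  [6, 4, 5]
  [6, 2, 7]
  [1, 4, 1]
λ(A) = 1

Enumerate directed cycles and compute their means (weight / length). Sample:
  cycle 0 → 0: weight = 6, length = 1, mean = 6/1 ≈ 6.000
  cycle 1 → 1: weight = 2, length = 1, mean = 2/1 ≈ 2.000
  cycle 2 → 2: weight = 1, length = 1, mean = 1/1 ≈ 1.000
  cycle 0 → 1 → 0: weight = 10, length = 2, mean = 10/2 ≈ 5.000
  cycle 0 → 2 → 0: weight = 6, length = 2, mean = 6/2 ≈ 3.000
  cycle 1 → 0 → 1: weight = 10, length = 2, mean = 10/2 ≈ 5.000
Minimum mean = 1.000, attained e.g. along the cycle 2 → 2 with weight 1 and length 1. So λ(A) = 1/1 = 1.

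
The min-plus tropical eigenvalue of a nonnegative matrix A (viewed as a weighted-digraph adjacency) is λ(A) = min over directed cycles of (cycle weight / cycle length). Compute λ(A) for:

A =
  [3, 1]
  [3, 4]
λ(A) = 2

Enumerate directed cycles and compute their means (weight / length). Sample:
  cycle 0 → 0: weight = 3, length = 1, mean = 3/1 ≈ 3.000
  cycle 1 → 1: weight = 4, length = 1, mean = 4/1 ≈ 4.000
  cycle 0 → 1 → 0: weight = 4, length = 2, mean = 4/2 ≈ 2.000
  cycle 1 → 0 → 1: weight = 4, length = 2, mean = 4/2 ≈ 2.000
Minimum mean = 2.000, attained e.g. along the cycle 0 → 1 → 0 with weight 4 and length 2. So λ(A) = 4/2 = 2.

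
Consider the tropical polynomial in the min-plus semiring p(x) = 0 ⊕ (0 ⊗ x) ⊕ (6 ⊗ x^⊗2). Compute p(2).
p(2) = 0

A tropical monomial a ⊗ x^⊗i evaluates to a + i · x. Evaluating each term at x = 2:
  Term 0 contributes 0 + 0 · 2 = 0
  Term 1 contributes 0 + 1 · 2 = 2
  Term 2 contributes 6 + 2 · 2 = 10
p(2) = ⊕ of these = min[0, 2, 10] = 0.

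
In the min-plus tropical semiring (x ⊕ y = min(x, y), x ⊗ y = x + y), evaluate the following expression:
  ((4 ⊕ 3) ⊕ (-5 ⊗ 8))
((4 ⊕ 3) ⊕ (-5 ⊗ 8)) = 3

Expand innermost to outermost. Recall ⊕ takes the minimum of its arguments and ⊗ takes their sum. Working out the expression ((4 ⊕ 3) ⊕ (-5 ⊗ 8)) gives 3.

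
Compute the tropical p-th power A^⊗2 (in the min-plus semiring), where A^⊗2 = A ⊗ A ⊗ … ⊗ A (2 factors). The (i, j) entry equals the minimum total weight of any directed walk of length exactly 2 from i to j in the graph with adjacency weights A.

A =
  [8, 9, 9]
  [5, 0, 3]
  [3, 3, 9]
A^⊗2 =
  [12, 9, 12]
  [5, 0, 3]
  [8, 3, 6]

Each entry (A^⊗2)_ij equals the minimum over all length-2 walks i = v_0 → v_1 → … → v_2 = j of Σ_t A[v_t][v_{t+1}]. For example, for (i, j) = (0, 2) we minimise over 3 possible intermediate vertex sequences; the minimum is 12, attained along the walk 0 → 1 → 2.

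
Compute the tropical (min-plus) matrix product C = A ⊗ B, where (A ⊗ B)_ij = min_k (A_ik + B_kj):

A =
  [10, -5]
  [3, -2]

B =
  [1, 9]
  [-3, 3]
A ⊗ B =
  [-8, -2]
  [-5, 1]

Apply the min-plus product entry-by-entry:
  C[0][0] = min over k of (A[0][0] + B[0][0] = 10 + 1 = 11, A[0][1] + B[1][0] = -5 + -3 = -8) = -8 (attained at k = 1)
  C[0][1] = min over k of (A[0][0] + B[0][1] = 10 + 9 = 19, A[0][1] + B[1][1] = -5 + 3 = -2) = -2 (attained at k = 1)
  C[1][0] = min over k of (A[1][0] + B[0][0] = 3 + 1 = 4, A[1][1] + B[1][0] = -2 + -3 = -5) = -5 (attained at k = 1)
  C[1][1] = min over k of (A[1][0] + B[0][1] = 3 + 9 = 12, A[1][1] + B[1][1] = -2 + 3 = 1) = 1 (attained at k = 1)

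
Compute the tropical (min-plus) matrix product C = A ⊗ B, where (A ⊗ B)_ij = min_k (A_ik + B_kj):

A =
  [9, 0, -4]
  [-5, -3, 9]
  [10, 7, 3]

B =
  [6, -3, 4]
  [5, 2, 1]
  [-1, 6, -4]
A ⊗ B =
  [-5, 2, -8]
  [1, -8, -2]
  [2, 7, -1]

Apply the min-plus product entry-by-entry:
  C[0][0] = min over k of (A[0][0] + B[0][0] = 9 + 6 = 15, A[0][1] + B[1][0] = 0 + 5 = 5, A[0][2] + B[2][0] = -4 + -1 = -5) = -5 (attained at k = 2)
  C[0][1] = min over k of (A[0][0] + B[0][1] = 9 + -3 = 6, A[0][1] + B[1][1] = 0 + 2 = 2, A[0][2] + B[2][1] = -4 + 6 = 2) = 2 (attained at k = 1)
  C[0][2] = min over k of (A[0][0] + B[0][2] = 9 + 4 = 13, A[0][1] + B[1][2] = 0 + 1 = 1, A[0][2] + B[2][2] = -4 + -4 = -8) = -8 (attained at k = 2)
  C[1][0] = min over k of (A[1][0] + B[0][0] = -5 + 6 = 1, A[1][1] + B[1][0] = -3 + 5 = 2, A[1][2] + B[2][0] = 9 + -1 = 8) = 1 (attained at k = 0)
  C[1][1] = min over k of (A[1][0] + B[0][1] = -5 + -3 = -8, A[1][1] + B[1][1] = -3 + 2 = -1, A[1][2] + B[2][1] = 9 + 6 = 15) = -8 (attained at k = 0)
  C[1][2] = min over k of (A[1][0] + B[0][2] = -5 + 4 = -1, A[1][1] + B[1][2] = -3 + 1 = -2, A[1][2] + B[2][2] = 9 + -4 = 5) = -2 (attained at k = 1)
  C[2][0] = min over k of (A[2][0] + B[0][0] = 10 + 6 = 16, A[2][1] + B[1][0] = 7 + 5 = 12, A[2][2] + B[2][0] = 3 + -1 = 2) = 2 (attained at k = 2)
  C[2][1] = min over k of (A[2][0] + B[0][1] = 10 + -3 = 7, A[2][1] + B[1][1] = 7 + 2 = 9, A[2][2] + B[2][1] = 3 + 6 = 9) = 7 (attained at k = 0)
  C[2][2] = min over k of (A[2][0] + B[0][2] = 10 + 4 = 14, A[2][1] + B[1][2] = 7 + 1 = 8, A[2][2] + B[2][2] = 3 + -4 = -1) = -1 (attained at k = 2)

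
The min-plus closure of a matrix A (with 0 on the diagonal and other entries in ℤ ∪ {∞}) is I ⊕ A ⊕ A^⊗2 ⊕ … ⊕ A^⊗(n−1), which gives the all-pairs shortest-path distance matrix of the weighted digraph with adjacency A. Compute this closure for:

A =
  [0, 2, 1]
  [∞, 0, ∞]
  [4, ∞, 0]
Closure =
  [0, 2, 1]
  [∞, 0, ∞]
  [4, 6, 0]

This is the Floyd-Warshall all-pairs shortest-path computation. For each intermediate vertex k = 0, 1, …, 2, update dist[i][j] ← min(dist[i][j], dist[i][k] + dist[k][j]). The final matrix gives, for each (i, j), the minimum total weight of any directed path from i to j (possibly empty when i = j).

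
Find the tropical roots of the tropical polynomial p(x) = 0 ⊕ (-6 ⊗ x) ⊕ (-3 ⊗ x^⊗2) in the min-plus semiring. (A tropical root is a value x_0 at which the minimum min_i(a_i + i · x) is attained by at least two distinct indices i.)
Roots: {-3, 6}

Each tropical root is a break point of the lower envelope of the lines y = a_i + i · x (there are 3 lines, with slopes 0, 1, ..., 2). Only the lines that attain the minimum somewhere contribute to roots; other lines are dominated. Here the surviving (envelope) indices are i = 2, i = 1, i = 0.
Intersections between consecutive envelope lines give the roots: for adjacent envelope indices i < j the intersection is x = (a_i − a_j) / (j − i). Reading off the sorted break points: {-3, 6}.
Verification: at each break x_0, at least two indices attain the minimum of min_i(a_i + i · x_0).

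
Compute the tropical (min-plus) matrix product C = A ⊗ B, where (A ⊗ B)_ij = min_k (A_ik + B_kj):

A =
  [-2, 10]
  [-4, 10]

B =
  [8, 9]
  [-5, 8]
A ⊗ B =
  [5, 7]
  [4, 5]

Apply the min-plus product entry-by-entry:
  C[0][0] = min over k of (A[0][0] + B[0][0] = -2 + 8 = 6, A[0][1] + B[1][0] = 10 + -5 = 5) = 5 (attained at k = 1)
  C[0][1] = min over k of (A[0][0] + B[0][1] = -2 + 9 = 7, A[0][1] + B[1][1] = 10 + 8 = 18) = 7 (attained at k = 0)
  C[1][0] = min over k of (A[1][0] + B[0][0] = -4 + 8 = 4, A[1][1] + B[1][0] = 10 + -5 = 5) = 4 (attained at k = 0)
  C[1][1] = min over k of (A[1][0] + B[0][1] = -4 + 9 = 5, A[1][1] + B[1][1] = 10 + 8 = 18) = 5 (attained at k = 0)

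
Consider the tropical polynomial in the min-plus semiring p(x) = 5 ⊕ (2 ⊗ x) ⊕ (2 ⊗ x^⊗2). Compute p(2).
p(2) = 4

A tropical monomial a ⊗ x^⊗i evaluates to a + i · x. Evaluating each term at x = 2:
  Term 0 contributes 5 + 0 · 2 = 5
  Term 1 contributes 2 + 1 · 2 = 4
  Term 2 contributes 2 + 2 · 2 = 6
p(2) = ⊕ of these = min[5, 4, 6] = 4.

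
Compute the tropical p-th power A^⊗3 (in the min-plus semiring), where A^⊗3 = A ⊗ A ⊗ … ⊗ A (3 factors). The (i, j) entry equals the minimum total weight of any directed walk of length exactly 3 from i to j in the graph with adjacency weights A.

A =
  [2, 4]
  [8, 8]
A^⊗3 =
  [6, 8]
  [12, 14]

Each entry (A^⊗3)_ij equals the minimum over all length-3 walks i = v_0 → v_1 → … → v_3 = j of Σ_t A[v_t][v_{t+1}]. For example, for (i, j) = (0, 1) we minimise over 4 possible intermediate vertex sequences; the minimum is 8, attained along the walk 0 → 0 → 0 → 1.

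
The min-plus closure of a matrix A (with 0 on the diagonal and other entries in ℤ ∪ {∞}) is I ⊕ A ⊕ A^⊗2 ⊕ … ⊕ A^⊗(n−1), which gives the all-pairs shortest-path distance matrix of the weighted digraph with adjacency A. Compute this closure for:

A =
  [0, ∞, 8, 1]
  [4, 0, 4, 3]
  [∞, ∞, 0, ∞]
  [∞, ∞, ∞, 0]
Closure =
  [0, ∞, 8, 1]
  [4, 0, 4, 3]
  [∞, ∞, 0, ∞]
  [∞, ∞, ∞, 0]

This is the Floyd-Warshall all-pairs shortest-path computation. For each intermediate vertex k = 0, 1, …, 3, update dist[i][j] ← min(dist[i][j], dist[i][k] + dist[k][j]). The final matrix gives, for each (i, j), the minimum total weight of any directed path from i to j (possibly empty when i = j).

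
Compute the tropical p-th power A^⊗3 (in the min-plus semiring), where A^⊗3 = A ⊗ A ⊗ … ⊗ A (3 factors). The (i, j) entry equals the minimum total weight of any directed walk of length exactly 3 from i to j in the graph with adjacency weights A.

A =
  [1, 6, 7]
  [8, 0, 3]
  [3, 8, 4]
A^⊗3 =
  [3, 6, 9]
  [6, 0, 3]
  [5, 8, 11]

Each entry (A^⊗3)_ij equals the minimum over all length-3 walks i = v_0 → v_1 → … → v_3 = j of Σ_t A[v_t][v_{t+1}]. For example, for (i, j) = (0, 2) we minimise over 9 possible intermediate vertex sequences; the minimum is 9, attained along the walk 0 → 0 → 0 → 2.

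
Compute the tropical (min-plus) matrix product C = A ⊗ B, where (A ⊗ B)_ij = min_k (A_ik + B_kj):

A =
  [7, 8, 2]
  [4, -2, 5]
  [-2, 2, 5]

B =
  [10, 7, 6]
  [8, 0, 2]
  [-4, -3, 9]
A ⊗ B =
  [-2, -1, 10]
  [1, -2, 0]
  [1, 2, 4]

Apply the min-plus product entry-by-entry:
  C[0][0] = min over k of (A[0][0] + B[0][0] = 7 + 10 = 17, A[0][1] + B[1][0] = 8 + 8 = 16, A[0][2] + B[2][0] = 2 + -4 = -2) = -2 (attained at k = 2)
  C[0][1] = min over k of (A[0][0] + B[0][1] = 7 + 7 = 14, A[0][1] + B[1][1] = 8 + 0 = 8, A[0][2] + B[2][1] = 2 + -3 = -1) = -1 (attained at k = 2)
  C[0][2] = min over k of (A[0][0] + B[0][2] = 7 + 6 = 13, A[0][1] + B[1][2] = 8 + 2 = 10, A[0][2] + B[2][2] = 2 + 9 = 11) = 10 (attained at k = 1)
  C[1][0] = min over k of (A[1][0] + B[0][0] = 4 + 10 = 14, A[1][1] + B[1][0] = -2 + 8 = 6, A[1][2] + B[2][0] = 5 + -4 = 1) = 1 (attained at k = 2)
  C[1][1] = min over k of (A[1][0] + B[0][1] = 4 + 7 = 11, A[1][1] + B[1][1] = -2 + 0 = -2, A[1][2] + B[2][1] = 5 + -3 = 2) = -2 (attained at k = 1)
  C[1][2] = min over k of (A[1][0] + B[0][2] = 4 + 6 = 10, A[1][1] + B[1][2] = -2 + 2 = 0, A[1][2] + B[2][2] = 5 + 9 = 14) = 0 (attained at k = 1)
  C[2][0] = min over k of (A[2][0] + B[0][0] = -2 + 10 = 8, A[2][1] + B[1][0] = 2 + 8 = 10, A[2][2] + B[2][0] = 5 + -4 = 1) = 1 (attained at k = 2)
  C[2][1] = min over k of (A[2][0] + B[0][1] = -2 + 7 = 5, A[2][1] + B[1][1] = 2 + 0 = 2, A[2][2] + B[2][1] = 5 + -3 = 2) = 2 (attained at k = 1)
  C[2][2] = min over k of (A[2][0] + B[0][2] = -2 + 6 = 4, A[2][1] + B[1][2] = 2 + 2 = 4, A[2][2] + B[2][2] = 5 + 9 = 14) = 4 (attained at k = 0)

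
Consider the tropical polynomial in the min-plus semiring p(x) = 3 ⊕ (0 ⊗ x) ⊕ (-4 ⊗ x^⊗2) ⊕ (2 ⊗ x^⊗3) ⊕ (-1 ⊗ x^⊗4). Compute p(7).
p(7) = 3

A tropical monomial a ⊗ x^⊗i evaluates to a + i · x. Evaluating each term at x = 7:
  Term 0 contributes 3 + 0 · 7 = 3
  Term 1 contributes 0 + 1 · 7 = 7
  Term 2 contributes -4 + 2 · 7 = 10
  Term 3 contributes 2 + 3 · 7 = 23
  Term 4 contributes -1 + 4 · 7 = 27
p(7) = ⊕ of these = min[3, 7, 10, 23, 27] = 3.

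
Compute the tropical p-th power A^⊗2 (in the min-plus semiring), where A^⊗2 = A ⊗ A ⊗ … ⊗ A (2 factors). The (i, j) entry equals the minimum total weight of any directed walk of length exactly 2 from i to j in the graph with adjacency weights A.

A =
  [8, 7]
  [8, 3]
A^⊗2 =
  [15, 10]
  [11, 6]

Each entry (A^⊗2)_ij equals the minimum over all length-2 walks i = v_0 → v_1 → … → v_2 = j of Σ_t A[v_t][v_{t+1}]. For example, for (i, j) = (0, 1) we minimise over 2 possible intermediate vertex sequences; the minimum is 10, attained along the walk 0 → 1 → 1.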